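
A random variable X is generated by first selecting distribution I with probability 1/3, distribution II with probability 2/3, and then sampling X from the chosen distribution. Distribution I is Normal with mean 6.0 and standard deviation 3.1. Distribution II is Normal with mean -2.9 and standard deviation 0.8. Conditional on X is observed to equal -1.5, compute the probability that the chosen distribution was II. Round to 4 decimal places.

0.9690

Likelihoods f(-1.5 | ·): I: 0.00689486; II: 0.107847.
Posterior ∝ prior × likelihood. Numerator for II: 0.666667·0.107847 = 0.0718978.
Normalizing constant: 0.333333·0.00689486 + 0.666667·0.107847 = 0.0741961.
P(II | observation) = 0.0718978 / 0.0741961 = 0.969024.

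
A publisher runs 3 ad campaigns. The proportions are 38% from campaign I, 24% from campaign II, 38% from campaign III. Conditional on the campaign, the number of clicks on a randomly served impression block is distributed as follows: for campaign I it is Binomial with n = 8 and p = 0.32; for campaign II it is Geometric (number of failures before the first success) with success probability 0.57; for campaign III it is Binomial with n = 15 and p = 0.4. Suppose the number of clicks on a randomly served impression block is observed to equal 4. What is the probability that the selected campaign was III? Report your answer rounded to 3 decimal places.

0.428

Likelihoods P(X=4 | ·): I: 0.15694; II: 0.0194872; III: 0.126776.
Posterior ∝ prior × likelihood. Numerator for III: 0.38·0.126776 = 0.0481748.
Normalizing constant: 0.38·0.15694 + 0.24·0.0194872 + 0.38·0.126776 = 0.112489.
P(III | observation) = 0.0481748 / 0.112489 = 0.428263.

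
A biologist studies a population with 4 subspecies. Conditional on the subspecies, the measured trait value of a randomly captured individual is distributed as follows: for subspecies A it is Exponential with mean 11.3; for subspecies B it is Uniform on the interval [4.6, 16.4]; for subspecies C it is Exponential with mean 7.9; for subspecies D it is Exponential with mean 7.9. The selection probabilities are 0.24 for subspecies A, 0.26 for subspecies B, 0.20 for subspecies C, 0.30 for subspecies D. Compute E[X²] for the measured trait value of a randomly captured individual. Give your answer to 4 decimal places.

155.3831

For each component E[X²] = Var + (mean)², giving A: 255.38; B: 121.853; C: 124.82; D: 124.82.
Overall E[X²] = 0.24·255.38 + 0.26·121.853 + 0.2·124.82 + 0.3·124.82 = 155.383.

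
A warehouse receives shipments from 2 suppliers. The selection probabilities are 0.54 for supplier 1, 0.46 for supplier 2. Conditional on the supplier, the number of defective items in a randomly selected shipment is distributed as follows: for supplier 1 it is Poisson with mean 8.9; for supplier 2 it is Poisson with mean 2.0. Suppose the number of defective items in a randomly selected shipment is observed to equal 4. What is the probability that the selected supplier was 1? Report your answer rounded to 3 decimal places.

0.317

Likelihoods P(X=4 | ·): 1: 0.0356556; 2: 0.0902235.
Posterior ∝ prior × likelihood. Numerator for 1: 0.54·0.0356556 = 0.019254.
Normalizing constant: 0.54·0.0356556 + 0.46·0.0902235 = 0.0607569.
P(1 | observation) = 0.019254 / 0.0607569 = 0.316903.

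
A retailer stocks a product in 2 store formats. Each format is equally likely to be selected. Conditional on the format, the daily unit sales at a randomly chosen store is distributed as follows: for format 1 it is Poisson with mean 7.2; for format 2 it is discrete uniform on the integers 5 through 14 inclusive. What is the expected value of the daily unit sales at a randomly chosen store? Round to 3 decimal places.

Component means — 1: 7.2; 2: 9.5.
E[X] = 0.5·7.2 + 0.5·9.5 = 8.35.

8.350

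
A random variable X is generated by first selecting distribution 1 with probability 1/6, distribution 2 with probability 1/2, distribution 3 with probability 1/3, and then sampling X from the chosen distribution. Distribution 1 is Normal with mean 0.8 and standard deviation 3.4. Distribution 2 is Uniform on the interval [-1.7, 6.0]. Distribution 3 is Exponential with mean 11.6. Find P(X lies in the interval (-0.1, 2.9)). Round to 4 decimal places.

Conditional on each component, P(-0.1 < X < 2.9): 1: 0.335978; 2: 0.38961; 3: 0.221199.
By total probability, P(-0.1 < X < 2.9) = 0.166667·0.335978 + 0.5·0.38961 + 0.333333·0.221199 = 0.324535.

0.3245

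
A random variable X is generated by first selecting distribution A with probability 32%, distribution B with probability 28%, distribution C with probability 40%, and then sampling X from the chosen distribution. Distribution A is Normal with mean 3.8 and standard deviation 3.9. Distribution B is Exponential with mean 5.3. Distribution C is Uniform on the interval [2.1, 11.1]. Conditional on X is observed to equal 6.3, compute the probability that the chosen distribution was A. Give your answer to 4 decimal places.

Likelihoods f(6.3 | ·): A: 0.0832946; B: 0.0574761; C: 0.111111.
Posterior ∝ prior × likelihood. Numerator for A: 0.32·0.0832946 = 0.0266543.
Normalizing constant: 0.32·0.0832946 + 0.28·0.0574761 + 0.4·0.111111 = 0.087192.
P(A | observation) = 0.0266543 / 0.087192 = 0.305696.

0.3057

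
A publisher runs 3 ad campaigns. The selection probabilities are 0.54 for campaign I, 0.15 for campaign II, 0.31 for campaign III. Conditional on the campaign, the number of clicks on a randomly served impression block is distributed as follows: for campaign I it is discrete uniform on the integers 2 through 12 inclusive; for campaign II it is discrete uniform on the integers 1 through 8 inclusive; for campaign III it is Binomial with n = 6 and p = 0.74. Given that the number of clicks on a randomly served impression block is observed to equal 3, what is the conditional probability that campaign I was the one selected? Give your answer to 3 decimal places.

Likelihoods P(X=3 | ·): I: 0.0909091; II: 0.125; III: 0.142444.
Posterior ∝ prior × likelihood. Numerator for I: 0.54·0.0909091 = 0.0490909.
Normalizing constant: 0.54·0.0909091 + 0.15·0.125 + 0.31·0.142444 = 0.111999.
P(I | observation) = 0.0490909 / 0.111999 = 0.438317.

0.438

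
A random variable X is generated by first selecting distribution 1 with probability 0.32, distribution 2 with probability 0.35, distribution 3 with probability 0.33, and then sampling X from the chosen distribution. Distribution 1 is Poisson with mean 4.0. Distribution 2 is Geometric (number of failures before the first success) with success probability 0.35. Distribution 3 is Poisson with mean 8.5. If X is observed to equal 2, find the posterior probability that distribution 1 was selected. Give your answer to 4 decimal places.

Likelihoods P(X=2 | ·): 1: 0.146525; 2: 0.147875; 3: 0.00735029.
Posterior ∝ prior × likelihood. Numerator for 1: 0.32·0.146525 = 0.046888.
Normalizing constant: 0.32·0.146525 + 0.35·0.147875 + 0.33·0.00735029 = 0.10107.
P(1 | observation) = 0.046888 / 0.10107 = 0.463917.

0.4639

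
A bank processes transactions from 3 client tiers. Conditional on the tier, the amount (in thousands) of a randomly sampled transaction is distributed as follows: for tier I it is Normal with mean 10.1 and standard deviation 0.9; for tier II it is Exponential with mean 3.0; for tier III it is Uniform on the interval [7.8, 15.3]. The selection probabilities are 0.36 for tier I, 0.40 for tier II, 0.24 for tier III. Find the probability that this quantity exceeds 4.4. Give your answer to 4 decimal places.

0.6923

Conditional on each tier, P(X > 4.4): I: 1; II: 0.230693; III: 1.
By total probability, P(X > 4.4) = 0.36·1 + 0.4·0.230693 + 0.24·1 = 0.692277.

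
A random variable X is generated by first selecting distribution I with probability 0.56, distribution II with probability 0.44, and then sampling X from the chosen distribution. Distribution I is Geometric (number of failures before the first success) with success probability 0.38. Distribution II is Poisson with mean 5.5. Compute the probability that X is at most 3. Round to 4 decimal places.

Conditional on each component, P(X ≤ 3): I: 0.852237; II: 0.201699.
By total probability, P(X ≤ 3) = 0.56·0.852237 + 0.44·0.201699 = 0.566.

0.5660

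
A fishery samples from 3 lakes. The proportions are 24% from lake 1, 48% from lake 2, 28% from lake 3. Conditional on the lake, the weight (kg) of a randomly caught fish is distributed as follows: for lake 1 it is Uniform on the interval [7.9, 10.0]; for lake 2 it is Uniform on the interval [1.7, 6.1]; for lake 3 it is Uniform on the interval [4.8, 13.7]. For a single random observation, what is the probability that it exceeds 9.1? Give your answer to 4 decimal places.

0.2476

Conditional on each lake, P(X > 9.1): 1: 0.428571; 2: 0; 3: 0.516854.
By total probability, P(X > 9.1) = 0.24·0.428571 + 0.48·0 + 0.28·0.516854 = 0.247576.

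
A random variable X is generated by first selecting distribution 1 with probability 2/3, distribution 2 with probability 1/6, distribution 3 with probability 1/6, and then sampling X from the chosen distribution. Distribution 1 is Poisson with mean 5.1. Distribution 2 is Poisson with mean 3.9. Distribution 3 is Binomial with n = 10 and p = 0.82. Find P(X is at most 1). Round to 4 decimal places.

0.0413

Conditional on each component, P(X ≤ 1): 1: 0.0371902; 2: 0.0991854; 3: 1.66225e-06.
By total probability, P(X ≤ 1) = 0.666667·0.0371902 + 0.166667·0.0991854 + 0.166667·1.66225e-06 = 0.0413246.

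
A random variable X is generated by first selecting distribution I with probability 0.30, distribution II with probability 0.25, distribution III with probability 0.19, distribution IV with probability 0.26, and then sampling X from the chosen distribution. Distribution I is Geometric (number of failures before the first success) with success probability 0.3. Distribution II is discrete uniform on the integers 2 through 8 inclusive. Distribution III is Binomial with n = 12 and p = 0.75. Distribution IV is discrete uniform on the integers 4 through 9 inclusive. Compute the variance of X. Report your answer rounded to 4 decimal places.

Per component, I: μ=2.33333, E[X²]=13.2222; II: μ=5, E[X²]=29; III: μ=9, E[X²]=83.25; IV: μ=6.5, E[X²]=45.1667.
E[X] = 0.3·2.33333 + 0.25·5 + 0.19·9 + 0.26·6.5 = 5.35.
E[X²] = 0.3·13.2222 + 0.25·29 + 0.19·83.25 + 0.26·45.1667 = 38.7775.
Var(X) = E[X²] − (E[X])² = 38.7775 − 28.6225 = 10.155.

10.1550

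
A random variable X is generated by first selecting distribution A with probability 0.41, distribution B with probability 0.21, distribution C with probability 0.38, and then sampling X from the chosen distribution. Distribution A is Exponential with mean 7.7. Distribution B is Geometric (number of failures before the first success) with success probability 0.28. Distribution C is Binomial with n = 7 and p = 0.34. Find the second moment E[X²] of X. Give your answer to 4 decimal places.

54.6843

For each component E[X²] = Var + (mean)², giving A: 118.58; B: 15.7959; C: 7.2352.
Overall E[X²] = 0.41·118.58 + 0.21·15.7959 + 0.38·7.2352 = 54.6843.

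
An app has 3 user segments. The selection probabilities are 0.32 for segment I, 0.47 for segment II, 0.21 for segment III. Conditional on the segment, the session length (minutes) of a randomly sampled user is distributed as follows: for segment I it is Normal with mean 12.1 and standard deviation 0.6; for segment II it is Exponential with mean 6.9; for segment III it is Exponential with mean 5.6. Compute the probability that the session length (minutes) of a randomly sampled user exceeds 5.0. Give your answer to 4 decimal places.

0.6337

Conditional on each segment, P(X > 5.0): I: 1; II: 0.4845; III: 0.409484.
By total probability, P(X > 5.0) = 0.32·1 + 0.47·0.4845 + 0.21·0.409484 = 0.633707.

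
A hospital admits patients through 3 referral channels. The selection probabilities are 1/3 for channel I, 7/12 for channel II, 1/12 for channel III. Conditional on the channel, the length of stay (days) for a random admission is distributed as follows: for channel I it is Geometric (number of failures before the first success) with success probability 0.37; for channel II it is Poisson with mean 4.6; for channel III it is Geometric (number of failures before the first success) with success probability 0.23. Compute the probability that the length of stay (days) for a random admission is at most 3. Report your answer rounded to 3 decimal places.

0.525

Conditional on each channel, P(X ≤ 3): I: 0.84247; II: 0.325706; III: 0.64847.
By total probability, P(X ≤ 3) = 0.333333·0.84247 + 0.583333·0.325706 + 0.0833333·0.64847 = 0.524858.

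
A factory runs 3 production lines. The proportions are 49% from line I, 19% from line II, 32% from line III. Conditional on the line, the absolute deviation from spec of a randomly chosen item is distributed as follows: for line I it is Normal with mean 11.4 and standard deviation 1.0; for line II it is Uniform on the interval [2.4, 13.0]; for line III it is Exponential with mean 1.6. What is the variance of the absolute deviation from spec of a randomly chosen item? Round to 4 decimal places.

21.6842

Per component, I: μ=11.4, E[X²]=130.96; II: μ=7.7, E[X²]=68.6533; III: μ=1.6, E[X²]=5.12.
E[X] = 0.49·11.4 + 0.19·7.7 + 0.32·1.6 = 7.561.
E[X²] = 0.49·130.96 + 0.19·68.6533 + 0.32·5.12 = 78.8529.
Var(X) = E[X²] − (E[X])² = 78.8529 − 57.1687 = 21.6842.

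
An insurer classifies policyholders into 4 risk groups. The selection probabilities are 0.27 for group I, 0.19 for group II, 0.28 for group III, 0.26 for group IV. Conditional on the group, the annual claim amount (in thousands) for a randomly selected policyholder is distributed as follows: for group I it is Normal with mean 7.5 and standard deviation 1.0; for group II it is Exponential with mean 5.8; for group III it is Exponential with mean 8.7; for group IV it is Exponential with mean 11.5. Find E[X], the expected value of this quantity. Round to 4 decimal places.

Component means — I: 7.5; II: 5.8; III: 8.7; IV: 11.5.
E[X] = 0.27·7.5 + 0.19·5.8 + 0.28·8.7 + 0.26·11.5 = 8.553.

8.5530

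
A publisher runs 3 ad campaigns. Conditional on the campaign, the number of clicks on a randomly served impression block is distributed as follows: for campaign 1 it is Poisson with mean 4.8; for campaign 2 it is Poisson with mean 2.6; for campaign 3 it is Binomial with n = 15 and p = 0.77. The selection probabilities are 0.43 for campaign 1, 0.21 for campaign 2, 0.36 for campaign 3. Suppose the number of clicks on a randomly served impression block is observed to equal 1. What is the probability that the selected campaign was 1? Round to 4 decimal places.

0.2952

Likelihoods P(X=1 | ·): 1: 0.0395028; 2: 0.193111; 3: 1.33897e-08.
Posterior ∝ prior × likelihood. Numerator for 1: 0.43·0.0395028 = 0.0169862.
Normalizing constant: 0.43·0.0395028 + 0.21·0.193111 + 0.36·1.33897e-08 = 0.0575396.
P(1 | observation) = 0.0169862 / 0.0575396 = 0.295209.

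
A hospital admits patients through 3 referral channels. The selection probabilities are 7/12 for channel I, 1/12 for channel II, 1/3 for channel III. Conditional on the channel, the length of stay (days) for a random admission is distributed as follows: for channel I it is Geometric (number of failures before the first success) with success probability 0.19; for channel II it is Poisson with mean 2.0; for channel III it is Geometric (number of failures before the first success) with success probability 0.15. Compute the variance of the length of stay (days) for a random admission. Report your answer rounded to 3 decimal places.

26.853

Per component, I: μ=4.26316, E[X²]=40.6122; II: μ=2, E[X²]=6; III: μ=5.66667, E[X²]=69.8889.
E[X] = 0.583333·4.26316 + 0.0833333·2 + 0.333333·5.66667 = 4.5424.
E[X²] = 0.583333·40.6122 + 0.0833333·6 + 0.333333·69.8889 = 47.4867.
Var(X) = E[X²] − (E[X])² = 47.4867 − 20.6334 = 26.8534.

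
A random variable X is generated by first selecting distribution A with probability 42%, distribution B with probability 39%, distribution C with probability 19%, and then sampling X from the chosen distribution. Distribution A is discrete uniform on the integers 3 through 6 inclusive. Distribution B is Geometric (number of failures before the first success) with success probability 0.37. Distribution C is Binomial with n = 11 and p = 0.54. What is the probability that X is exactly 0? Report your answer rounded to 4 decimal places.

Conditional on each component, P(X = 0): A: 0; B: 0.37; C: 0.000195135.
By total probability, P(X = 0) = 0.42·0 + 0.39·0.37 + 0.19·0.000195135 = 0.144337.

0.1443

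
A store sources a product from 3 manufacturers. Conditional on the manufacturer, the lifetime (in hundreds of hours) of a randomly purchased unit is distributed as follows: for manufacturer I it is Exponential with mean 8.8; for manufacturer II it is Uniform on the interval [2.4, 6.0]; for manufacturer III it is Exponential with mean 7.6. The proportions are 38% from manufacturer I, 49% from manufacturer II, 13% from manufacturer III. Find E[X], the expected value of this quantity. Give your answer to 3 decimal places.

6.390

Component means — I: 8.8; II: 4.2; III: 7.6.
E[X] = 0.38·8.8 + 0.49·4.2 + 0.13·7.6 = 6.39.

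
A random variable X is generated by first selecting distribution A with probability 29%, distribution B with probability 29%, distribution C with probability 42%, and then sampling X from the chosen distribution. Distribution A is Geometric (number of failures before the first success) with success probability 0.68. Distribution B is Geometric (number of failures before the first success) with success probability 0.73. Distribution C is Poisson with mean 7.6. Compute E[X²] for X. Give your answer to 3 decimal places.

For each component E[X²] = Var + (mean)², giving A: 0.913495; B: 0.64346; C: 65.36.
Overall E[X²] = 0.29·0.913495 + 0.29·0.64346 + 0.42·65.36 = 27.9027.

27.903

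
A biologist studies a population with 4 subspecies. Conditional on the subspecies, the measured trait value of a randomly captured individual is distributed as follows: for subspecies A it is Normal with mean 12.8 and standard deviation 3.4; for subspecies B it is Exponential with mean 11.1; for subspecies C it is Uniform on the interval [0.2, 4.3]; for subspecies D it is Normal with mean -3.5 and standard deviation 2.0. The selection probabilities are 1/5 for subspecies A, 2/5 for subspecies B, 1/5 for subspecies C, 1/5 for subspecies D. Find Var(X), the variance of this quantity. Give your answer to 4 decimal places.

92.6282

Per component, A: μ=12.8, E[X²]=175.4; B: μ=11.1, E[X²]=246.42; C: μ=2.25, E[X²]=6.46333; D: μ=-3.5, E[X²]=16.25.
E[X] = 0.2·12.8 + 0.4·11.1 + 0.2·2.25 + 0.2·-3.5 = 6.75.
E[X²] = 0.2·175.4 + 0.4·246.42 + 0.2·6.46333 + 0.2·16.25 = 138.191.
Var(X) = E[X²] − (E[X])² = 138.191 − 45.5625 = 92.6282.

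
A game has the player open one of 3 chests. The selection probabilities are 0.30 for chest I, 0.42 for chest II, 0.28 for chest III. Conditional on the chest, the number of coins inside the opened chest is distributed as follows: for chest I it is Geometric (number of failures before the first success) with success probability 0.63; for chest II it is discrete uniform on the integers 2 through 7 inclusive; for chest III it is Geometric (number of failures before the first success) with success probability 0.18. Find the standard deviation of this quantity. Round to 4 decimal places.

3.4414

Per component, I: μ=0.587302, E[X²]=1.27715; II: μ=4.5, E[X²]=23.1667; III: μ=4.55556, E[X²]=46.0617.
E[X] = 0.3·0.587302 + 0.42·4.5 + 0.28·4.55556 = 3.34175.
E[X²] = 0.3·1.27715 + 0.42·23.1667 + 0.28·46.0617 = 23.0104.
Var(X) = E[X²] − (E[X])² = 23.0104 − 11.1673 = 11.8432.
SD(X) = √11.8432 = 3.44139.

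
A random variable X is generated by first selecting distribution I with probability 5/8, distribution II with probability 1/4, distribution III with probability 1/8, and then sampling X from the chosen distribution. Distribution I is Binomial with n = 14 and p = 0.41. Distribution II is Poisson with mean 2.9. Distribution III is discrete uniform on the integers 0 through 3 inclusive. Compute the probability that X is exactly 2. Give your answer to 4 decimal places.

Conditional on each component, P(X = 2): I: 0.0272166; II: 0.231373; III: 0.25.
By total probability, P(X = 2) = 0.625·0.0272166 + 0.25·0.231373 + 0.125·0.25 = 0.106104.

0.1061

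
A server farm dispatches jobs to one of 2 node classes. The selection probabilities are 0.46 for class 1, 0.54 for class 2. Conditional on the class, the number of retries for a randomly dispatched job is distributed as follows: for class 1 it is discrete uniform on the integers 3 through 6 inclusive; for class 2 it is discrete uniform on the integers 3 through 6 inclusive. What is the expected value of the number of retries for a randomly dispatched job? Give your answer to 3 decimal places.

4.500

Component means — 1: 4.5; 2: 4.5.
E[X] = 0.46·4.5 + 0.54·4.5 = 4.5.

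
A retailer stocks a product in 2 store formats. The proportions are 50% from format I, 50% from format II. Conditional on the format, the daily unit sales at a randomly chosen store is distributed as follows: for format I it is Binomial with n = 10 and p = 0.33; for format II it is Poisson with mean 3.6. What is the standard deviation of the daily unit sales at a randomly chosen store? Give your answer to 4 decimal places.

1.7111

Per component, I: μ=3.3, E[X²]=13.101; II: μ=3.6, E[X²]=16.56.
E[X] = 0.5·3.3 + 0.5·3.6 = 3.45.
E[X²] = 0.5·13.101 + 0.5·16.56 = 14.8305.
Var(X) = E[X²] − (E[X])² = 14.8305 − 11.9025 = 2.928.
SD(X) = √2.928 = 1.71114.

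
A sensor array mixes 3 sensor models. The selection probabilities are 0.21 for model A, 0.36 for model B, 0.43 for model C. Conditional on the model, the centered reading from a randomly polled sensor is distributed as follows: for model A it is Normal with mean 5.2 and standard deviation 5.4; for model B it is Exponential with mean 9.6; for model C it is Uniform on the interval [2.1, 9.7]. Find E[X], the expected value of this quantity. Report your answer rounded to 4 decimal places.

7.0850

Component means — A: 5.2; B: 9.6; C: 5.9.
E[X] = 0.21·5.2 + 0.36·9.6 + 0.43·5.9 = 7.085.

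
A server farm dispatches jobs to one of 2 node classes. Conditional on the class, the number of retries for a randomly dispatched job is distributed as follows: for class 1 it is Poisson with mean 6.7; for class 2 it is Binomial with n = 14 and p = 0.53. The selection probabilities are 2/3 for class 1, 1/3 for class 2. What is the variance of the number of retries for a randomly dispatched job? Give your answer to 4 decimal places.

Per component, 1: μ=6.7, E[X²]=51.59; 2: μ=7.42, E[X²]=58.5438.
E[X] = 0.666667·6.7 + 0.333333·7.42 = 6.94.
E[X²] = 0.666667·51.59 + 0.333333·58.5438 = 53.9079.
Var(X) = E[X²] − (E[X])² = 53.9079 − 48.1636 = 5.74433.

5.7443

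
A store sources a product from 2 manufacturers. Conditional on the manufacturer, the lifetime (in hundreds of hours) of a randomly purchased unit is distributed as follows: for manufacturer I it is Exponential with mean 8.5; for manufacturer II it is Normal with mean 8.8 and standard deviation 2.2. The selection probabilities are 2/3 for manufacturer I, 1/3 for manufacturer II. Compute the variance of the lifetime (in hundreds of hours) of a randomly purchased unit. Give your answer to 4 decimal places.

Per component, I: μ=8.5, E[X²]=144.5; II: μ=8.8, E[X²]=82.28.
E[X] = 0.666667·8.5 + 0.333333·8.8 = 8.6.
E[X²] = 0.666667·144.5 + 0.333333·82.28 = 123.76.
Var(X) = E[X²] − (E[X])² = 123.76 − 73.96 = 49.8.

49.8000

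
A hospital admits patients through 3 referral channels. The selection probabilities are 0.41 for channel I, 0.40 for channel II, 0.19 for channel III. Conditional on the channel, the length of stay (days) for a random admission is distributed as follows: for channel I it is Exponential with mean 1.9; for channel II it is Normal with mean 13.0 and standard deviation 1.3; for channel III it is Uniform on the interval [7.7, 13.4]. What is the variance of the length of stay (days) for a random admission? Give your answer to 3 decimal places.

Per component, I: μ=1.9, E[X²]=7.22; II: μ=13, E[X²]=170.69; III: μ=10.55, E[X²]=114.01.
E[X] = 0.41·1.9 + 0.4·13 + 0.19·10.55 = 7.9835.
E[X²] = 0.41·7.22 + 0.4·170.69 + 0.19·114.01 = 92.8981.
Var(X) = E[X²] − (E[X])² = 92.8981 − 63.7363 = 29.1618.

29.162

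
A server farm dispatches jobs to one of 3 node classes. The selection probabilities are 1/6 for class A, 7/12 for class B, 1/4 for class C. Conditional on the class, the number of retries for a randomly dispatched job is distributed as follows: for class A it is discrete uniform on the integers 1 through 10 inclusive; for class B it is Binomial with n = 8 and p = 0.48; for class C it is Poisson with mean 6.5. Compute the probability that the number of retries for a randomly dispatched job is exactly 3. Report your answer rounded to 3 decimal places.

0.171

Conditional on each class, P(X = 3): A: 0.1; B: 0.235466; C: 0.0688137.
By total probability, P(X = 3) = 0.166667·0.1 + 0.583333·0.235466 + 0.25·0.0688137 = 0.171225.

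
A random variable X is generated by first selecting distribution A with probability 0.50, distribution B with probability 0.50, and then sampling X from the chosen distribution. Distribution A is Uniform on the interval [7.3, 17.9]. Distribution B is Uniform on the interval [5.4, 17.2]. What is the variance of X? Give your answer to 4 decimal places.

Per component, A: μ=12.6, E[X²]=168.123; B: μ=11.3, E[X²]=139.293.
E[X] = 0.5·12.6 + 0.5·11.3 = 11.95.
E[X²] = 0.5·168.123 + 0.5·139.293 = 153.708.
Var(X) = E[X²] − (E[X])² = 153.708 − 142.802 = 10.9058.

10.9058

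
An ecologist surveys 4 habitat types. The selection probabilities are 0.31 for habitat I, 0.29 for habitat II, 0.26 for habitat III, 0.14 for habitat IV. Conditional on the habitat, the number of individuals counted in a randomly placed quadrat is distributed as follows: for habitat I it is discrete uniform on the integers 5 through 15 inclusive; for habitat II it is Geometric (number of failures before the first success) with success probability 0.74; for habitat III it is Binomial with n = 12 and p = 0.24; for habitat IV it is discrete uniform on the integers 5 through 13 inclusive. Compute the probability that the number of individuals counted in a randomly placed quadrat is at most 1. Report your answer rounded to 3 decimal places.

0.317

Conditional on each habitat, P(X ≤ 1): I: 0; II: 0.9324; III: 0.177849; IV: 0.
By total probability, P(X ≤ 1) = 0.31·0 + 0.29·0.9324 + 0.26·0.177849 + 0.14·0 = 0.316637.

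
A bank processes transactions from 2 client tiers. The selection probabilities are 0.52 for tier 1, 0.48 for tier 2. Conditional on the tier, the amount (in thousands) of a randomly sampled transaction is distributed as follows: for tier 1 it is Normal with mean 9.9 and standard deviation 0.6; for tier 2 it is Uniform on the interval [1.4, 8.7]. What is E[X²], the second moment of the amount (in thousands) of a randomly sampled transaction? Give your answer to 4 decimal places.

For each component E[X²] = Var + (mean)², giving 1: 98.37; 2: 29.9433.
Overall E[X²] = 0.52·98.37 + 0.48·29.9433 = 65.5252.

65.5252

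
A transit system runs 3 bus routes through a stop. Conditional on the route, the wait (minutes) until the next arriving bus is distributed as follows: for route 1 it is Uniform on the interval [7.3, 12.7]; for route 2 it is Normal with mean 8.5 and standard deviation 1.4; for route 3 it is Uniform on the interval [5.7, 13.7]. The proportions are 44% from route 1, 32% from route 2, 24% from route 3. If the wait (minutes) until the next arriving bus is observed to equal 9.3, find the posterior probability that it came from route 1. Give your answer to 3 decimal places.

Likelihoods f(9.3 | ·): 1: 0.185185; 2: 0.242034; 3: 0.125.
Posterior ∝ prior × likelihood. Numerator for 1: 0.44·0.185185 = 0.0814815.
Normalizing constant: 0.44·0.185185 + 0.32·0.242034 + 0.24·0.125 = 0.188932.
P(1 | observation) = 0.0814815 / 0.188932 = 0.431273.

0.431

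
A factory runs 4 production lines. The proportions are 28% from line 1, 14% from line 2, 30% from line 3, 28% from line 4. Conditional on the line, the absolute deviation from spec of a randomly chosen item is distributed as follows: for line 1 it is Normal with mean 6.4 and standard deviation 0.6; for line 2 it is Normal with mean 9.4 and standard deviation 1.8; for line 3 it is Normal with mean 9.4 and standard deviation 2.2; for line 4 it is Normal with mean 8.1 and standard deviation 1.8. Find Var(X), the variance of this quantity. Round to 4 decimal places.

4.4572

Per component, 1: μ=6.4, E[X²]=41.32; 2: μ=9.4, E[X²]=91.6; 3: μ=9.4, E[X²]=93.2; 4: μ=8.1, E[X²]=68.85.
E[X] = 0.28·6.4 + 0.14·9.4 + 0.3·9.4 + 0.28·8.1 = 8.196.
E[X²] = 0.28·41.32 + 0.14·91.6 + 0.3·93.2 + 0.28·68.85 = 71.6316.
Var(X) = E[X²] − (E[X])² = 71.6316 − 67.1744 = 4.45718.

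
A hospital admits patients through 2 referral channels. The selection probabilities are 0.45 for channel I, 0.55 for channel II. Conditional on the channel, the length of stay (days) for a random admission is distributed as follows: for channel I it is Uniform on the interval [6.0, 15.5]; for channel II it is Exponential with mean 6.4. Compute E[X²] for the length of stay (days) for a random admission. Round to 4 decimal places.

100.4435

For each component E[X²] = Var + (mean)², giving I: 123.083; II: 81.92.
Overall E[X²] = 0.45·123.083 + 0.55·81.92 = 100.444.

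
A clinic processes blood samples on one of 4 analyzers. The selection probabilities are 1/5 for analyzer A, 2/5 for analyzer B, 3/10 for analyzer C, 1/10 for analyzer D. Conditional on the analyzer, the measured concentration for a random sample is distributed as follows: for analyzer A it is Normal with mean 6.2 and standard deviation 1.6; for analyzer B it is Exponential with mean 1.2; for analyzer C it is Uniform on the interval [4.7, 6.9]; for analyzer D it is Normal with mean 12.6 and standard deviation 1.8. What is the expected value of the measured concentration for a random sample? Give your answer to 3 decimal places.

4.720

Component means — A: 6.2; B: 1.2; C: 5.8; D: 12.6.
E[X] = 0.2·6.2 + 0.4·1.2 + 0.3·5.8 + 0.1·12.6 = 4.72.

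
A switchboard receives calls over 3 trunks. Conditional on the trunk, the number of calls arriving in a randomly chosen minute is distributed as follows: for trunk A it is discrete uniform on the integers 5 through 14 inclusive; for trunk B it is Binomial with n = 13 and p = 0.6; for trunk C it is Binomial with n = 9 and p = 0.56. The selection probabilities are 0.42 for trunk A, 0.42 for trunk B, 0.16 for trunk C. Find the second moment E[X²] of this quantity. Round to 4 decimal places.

For each component E[X²] = Var + (mean)², giving A: 98.5; B: 63.96; C: 27.6192.
Overall E[X²] = 0.42·98.5 + 0.42·63.96 + 0.16·27.6192 = 72.6523.

72.6523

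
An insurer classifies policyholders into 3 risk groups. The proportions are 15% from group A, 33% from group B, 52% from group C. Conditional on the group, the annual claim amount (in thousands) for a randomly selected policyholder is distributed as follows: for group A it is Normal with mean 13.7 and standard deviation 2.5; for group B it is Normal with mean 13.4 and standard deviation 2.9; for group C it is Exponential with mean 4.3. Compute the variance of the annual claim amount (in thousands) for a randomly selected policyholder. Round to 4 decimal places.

34.4343

Per component, A: μ=13.7, E[X²]=193.94; B: μ=13.4, E[X²]=187.97; C: μ=4.3, E[X²]=36.98.
E[X] = 0.15·13.7 + 0.33·13.4 + 0.52·4.3 = 8.713.
E[X²] = 0.15·193.94 + 0.33·187.97 + 0.52·36.98 = 110.351.
Var(X) = E[X²] − (E[X])² = 110.351 − 75.9164 = 34.4343.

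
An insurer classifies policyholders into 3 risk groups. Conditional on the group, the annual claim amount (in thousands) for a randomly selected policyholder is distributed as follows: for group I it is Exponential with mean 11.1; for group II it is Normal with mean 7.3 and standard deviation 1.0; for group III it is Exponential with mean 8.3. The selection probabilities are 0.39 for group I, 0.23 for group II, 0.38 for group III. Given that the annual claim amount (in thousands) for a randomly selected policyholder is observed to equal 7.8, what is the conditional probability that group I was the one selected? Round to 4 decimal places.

0.1497

Likelihoods f(7.8 | ·): I: 0.0446167; II: 0.352065; III: 0.0470749.
Posterior ∝ prior × likelihood. Numerator for I: 0.39·0.0446167 = 0.0174005.
Normalizing constant: 0.39·0.0446167 + 0.23·0.352065 + 0.38·0.0470749 = 0.116264.
P(I | observation) = 0.0174005 / 0.116264 = 0.149664.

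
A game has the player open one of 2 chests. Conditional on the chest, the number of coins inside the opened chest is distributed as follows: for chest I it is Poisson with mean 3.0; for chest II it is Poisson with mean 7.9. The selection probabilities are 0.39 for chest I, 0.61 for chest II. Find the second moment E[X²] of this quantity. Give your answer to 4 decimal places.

47.5691

For each component E[X²] = Var + (mean)², giving I: 12; II: 70.31.
Overall E[X²] = 0.39·12 + 0.61·70.31 = 47.5691.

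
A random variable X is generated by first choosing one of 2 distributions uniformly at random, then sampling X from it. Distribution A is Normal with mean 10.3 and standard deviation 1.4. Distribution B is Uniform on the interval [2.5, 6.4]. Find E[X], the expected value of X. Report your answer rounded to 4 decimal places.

Component means — A: 10.3; B: 4.45.
E[X] = 0.5·10.3 + 0.5·4.45 = 7.375.

7.3750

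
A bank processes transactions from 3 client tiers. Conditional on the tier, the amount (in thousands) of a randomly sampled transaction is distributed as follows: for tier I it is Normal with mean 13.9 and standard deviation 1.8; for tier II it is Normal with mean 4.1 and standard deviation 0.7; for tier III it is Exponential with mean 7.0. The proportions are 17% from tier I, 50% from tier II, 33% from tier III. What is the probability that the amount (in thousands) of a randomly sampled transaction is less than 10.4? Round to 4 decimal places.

Conditional on each tier, P(X < 10.4): I: 0.0259209; II: 1; III: 0.773659.
By total probability, P(X < 10.4) = 0.17·0.0259209 + 0.5·1 + 0.33·0.773659 = 0.759714.

0.7597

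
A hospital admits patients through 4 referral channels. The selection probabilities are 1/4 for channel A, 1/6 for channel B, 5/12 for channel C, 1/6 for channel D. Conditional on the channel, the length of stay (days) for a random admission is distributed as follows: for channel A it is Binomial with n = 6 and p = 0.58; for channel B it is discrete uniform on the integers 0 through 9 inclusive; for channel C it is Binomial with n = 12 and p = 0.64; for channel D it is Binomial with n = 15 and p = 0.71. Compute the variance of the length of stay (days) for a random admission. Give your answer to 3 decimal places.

Per component, A: μ=3.48, E[X²]=13.572; B: μ=4.5, E[X²]=28.5; C: μ=7.68, E[X²]=61.7472; D: μ=10.65, E[X²]=116.511.
E[X] = 0.25·3.48 + 0.166667·4.5 + 0.416667·7.68 + 0.166667·10.65 = 6.595.
E[X²] = 0.25·13.572 + 0.166667·28.5 + 0.416667·61.7472 + 0.166667·116.511 = 53.2895.
Var(X) = E[X²] − (E[X])² = 53.2895 − 43.494 = 9.79548.

9.795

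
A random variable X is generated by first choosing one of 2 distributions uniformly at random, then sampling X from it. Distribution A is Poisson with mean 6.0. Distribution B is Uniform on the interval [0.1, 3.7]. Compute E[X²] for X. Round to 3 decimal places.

For each component E[X²] = Var + (mean)², giving A: 42; B: 4.69.
Overall E[X²] = 0.5·42 + 0.5·4.69 = 23.345.

23.345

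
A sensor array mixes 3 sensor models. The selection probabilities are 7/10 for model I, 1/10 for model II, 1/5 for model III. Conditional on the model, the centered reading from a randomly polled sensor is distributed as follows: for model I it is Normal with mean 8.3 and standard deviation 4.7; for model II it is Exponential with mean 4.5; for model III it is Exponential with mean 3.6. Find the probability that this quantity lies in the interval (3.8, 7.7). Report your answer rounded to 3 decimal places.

Conditional on each model, P(3.8 < X < 7.7): I: 0.280038; II: 0.249131; III: 0.230213.
By total probability, P(3.8 < X < 7.7) = 0.7·0.280038 + 0.1·0.249131 + 0.2·0.230213 = 0.266983.

0.267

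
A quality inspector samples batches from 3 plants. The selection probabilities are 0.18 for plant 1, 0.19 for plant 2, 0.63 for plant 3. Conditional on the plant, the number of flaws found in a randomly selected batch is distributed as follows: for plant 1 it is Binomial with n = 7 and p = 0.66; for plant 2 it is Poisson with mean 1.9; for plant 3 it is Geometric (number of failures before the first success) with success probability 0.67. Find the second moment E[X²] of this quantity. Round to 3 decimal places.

For each component E[X²] = Var + (mean)², giving 1: 22.9152; 2: 5.51; 3: 0.977723.
Overall E[X²] = 0.18·22.9152 + 0.19·5.51 + 0.63·0.977723 = 5.7876.

5.788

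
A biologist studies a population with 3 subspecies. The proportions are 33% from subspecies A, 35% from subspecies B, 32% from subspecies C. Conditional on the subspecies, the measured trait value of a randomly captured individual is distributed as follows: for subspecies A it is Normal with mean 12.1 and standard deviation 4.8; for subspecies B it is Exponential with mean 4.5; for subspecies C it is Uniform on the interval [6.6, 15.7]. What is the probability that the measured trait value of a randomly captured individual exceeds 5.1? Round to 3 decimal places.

0.739

Conditional on each subspecies, P(X > 5.1): A: 0.927626; B: 0.321958; C: 1.
By total probability, P(X > 5.1) = 0.33·0.927626 + 0.35·0.321958 + 0.32·1 = 0.738802.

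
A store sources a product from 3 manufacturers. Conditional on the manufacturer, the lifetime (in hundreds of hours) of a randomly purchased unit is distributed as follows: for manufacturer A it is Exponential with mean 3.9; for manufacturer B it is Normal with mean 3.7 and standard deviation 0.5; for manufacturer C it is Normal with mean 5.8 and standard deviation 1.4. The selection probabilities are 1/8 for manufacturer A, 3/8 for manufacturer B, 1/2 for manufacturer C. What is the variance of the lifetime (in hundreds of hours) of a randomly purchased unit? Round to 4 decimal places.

4.0294

Per component, A: μ=3.9, E[X²]=30.42; B: μ=3.7, E[X²]=13.94; C: μ=5.8, E[X²]=35.6.
E[X] = 0.125·3.9 + 0.375·3.7 + 0.5·5.8 = 4.775.
E[X²] = 0.125·30.42 + 0.375·13.94 + 0.5·35.6 = 26.83.
Var(X) = E[X²] − (E[X])² = 26.83 − 22.8006 = 4.02937.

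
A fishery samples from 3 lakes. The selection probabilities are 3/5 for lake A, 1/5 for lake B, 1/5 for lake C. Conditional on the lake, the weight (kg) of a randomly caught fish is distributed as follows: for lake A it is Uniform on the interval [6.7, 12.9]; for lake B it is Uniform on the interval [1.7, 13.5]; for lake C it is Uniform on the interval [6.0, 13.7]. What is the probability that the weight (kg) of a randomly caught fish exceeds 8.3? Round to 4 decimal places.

Conditional on each lake, P(X > 8.3): A: 0.741935; B: 0.440678; C: 0.701299.
By total probability, P(X > 8.3) = 0.6·0.741935 + 0.2·0.440678 + 0.2·0.701299 = 0.673557.

0.6736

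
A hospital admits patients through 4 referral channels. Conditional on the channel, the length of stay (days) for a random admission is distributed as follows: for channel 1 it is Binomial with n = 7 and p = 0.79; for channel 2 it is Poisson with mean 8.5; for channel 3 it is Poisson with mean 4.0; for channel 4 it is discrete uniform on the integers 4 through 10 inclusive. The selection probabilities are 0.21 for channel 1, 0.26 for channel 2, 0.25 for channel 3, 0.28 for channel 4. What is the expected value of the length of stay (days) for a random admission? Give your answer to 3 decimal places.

6.331

Component means — 1: 5.53; 2: 8.5; 3: 4; 4: 7.
E[X] = 0.21·5.53 + 0.26·8.5 + 0.25·4 + 0.28·7 = 6.3313.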